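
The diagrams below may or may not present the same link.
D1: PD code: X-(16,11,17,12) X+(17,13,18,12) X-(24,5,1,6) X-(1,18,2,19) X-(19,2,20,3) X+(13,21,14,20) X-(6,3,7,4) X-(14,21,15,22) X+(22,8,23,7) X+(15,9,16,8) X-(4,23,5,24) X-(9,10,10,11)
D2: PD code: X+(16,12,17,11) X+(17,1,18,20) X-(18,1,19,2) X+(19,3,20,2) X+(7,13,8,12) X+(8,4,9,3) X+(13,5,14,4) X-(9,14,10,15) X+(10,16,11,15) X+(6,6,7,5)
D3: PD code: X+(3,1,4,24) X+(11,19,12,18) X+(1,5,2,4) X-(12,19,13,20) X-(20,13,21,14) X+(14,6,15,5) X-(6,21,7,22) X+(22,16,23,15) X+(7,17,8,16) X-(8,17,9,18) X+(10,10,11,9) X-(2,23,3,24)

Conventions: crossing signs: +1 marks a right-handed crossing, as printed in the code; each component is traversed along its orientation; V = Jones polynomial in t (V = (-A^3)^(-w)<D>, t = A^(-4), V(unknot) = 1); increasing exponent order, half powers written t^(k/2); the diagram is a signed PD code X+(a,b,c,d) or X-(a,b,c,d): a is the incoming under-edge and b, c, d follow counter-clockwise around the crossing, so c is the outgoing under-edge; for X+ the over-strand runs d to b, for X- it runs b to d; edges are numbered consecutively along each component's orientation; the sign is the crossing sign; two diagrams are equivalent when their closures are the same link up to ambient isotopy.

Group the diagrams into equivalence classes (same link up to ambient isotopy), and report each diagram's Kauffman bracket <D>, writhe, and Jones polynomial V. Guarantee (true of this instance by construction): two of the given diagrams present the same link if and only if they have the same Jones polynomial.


equivalence classes: {D1} | {D2} | {D3}
D1 (bracket A^-8 - A^-4 + 2 - A^4 + A^8 - A^12; 12 crossings at w = -4): V = -t^-6 + t^-5 - t^-4 + 2t^-3 - t^-2 + t^-1
V(D2) = t + t^3 - t^4  (w +6, c 10, <D> = -A^2 + A^6 + A^14)
V(D3) = t^-2 - t^-1 + 1 - t + t^2  (w +2, c 12, <D> = A^-2 - A^2 + A^6 - A^10 + A^14)
observation: V(t) takes 3 values over 3 diagrams, fixing the grouping


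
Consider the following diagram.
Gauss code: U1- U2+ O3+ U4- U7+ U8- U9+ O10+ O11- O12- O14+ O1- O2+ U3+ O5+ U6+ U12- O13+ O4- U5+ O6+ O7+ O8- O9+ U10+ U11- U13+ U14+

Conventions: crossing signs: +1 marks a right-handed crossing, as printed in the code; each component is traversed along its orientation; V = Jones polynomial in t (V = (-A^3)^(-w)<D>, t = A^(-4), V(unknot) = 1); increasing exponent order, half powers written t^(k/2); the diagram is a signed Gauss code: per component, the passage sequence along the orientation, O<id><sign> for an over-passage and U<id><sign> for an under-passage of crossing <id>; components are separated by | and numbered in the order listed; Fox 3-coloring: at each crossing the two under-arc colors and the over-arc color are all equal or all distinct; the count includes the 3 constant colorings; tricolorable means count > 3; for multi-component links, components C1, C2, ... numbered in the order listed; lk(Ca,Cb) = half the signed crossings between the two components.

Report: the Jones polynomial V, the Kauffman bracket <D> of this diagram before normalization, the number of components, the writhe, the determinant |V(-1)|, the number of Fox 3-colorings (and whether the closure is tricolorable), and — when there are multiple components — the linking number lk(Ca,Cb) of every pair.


V(t) = 2t - 2t^2 + 3t^3 - 3t^4 + 2t^5 - 2t^6 + t^7
bracket: A^-16 - 2A^-12 + 2A^-8 - 3A^-4 + 3 - 2A^4 + 2A^8, w = +4
1 component, writhe +4, over 14 crossings
det 15, colorings 9 of 3^14 — tricolorable
observation: det 15 = |V(-1)|; divisible by 3, so tricolorable


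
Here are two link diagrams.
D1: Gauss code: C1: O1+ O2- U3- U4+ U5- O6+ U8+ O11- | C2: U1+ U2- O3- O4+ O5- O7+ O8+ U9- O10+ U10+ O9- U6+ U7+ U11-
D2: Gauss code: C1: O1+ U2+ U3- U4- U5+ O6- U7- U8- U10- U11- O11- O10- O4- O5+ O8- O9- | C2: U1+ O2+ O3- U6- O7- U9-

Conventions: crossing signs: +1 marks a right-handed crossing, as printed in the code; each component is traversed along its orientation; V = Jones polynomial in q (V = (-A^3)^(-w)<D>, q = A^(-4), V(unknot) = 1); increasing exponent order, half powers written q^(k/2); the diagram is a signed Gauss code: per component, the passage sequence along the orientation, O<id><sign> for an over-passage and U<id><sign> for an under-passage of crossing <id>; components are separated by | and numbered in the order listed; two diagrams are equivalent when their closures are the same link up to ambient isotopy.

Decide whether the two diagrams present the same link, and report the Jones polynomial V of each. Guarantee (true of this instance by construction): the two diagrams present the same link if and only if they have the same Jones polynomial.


equivalent: no
V(D1) = -q^(-1/2) - q^(1/2)  (w +1, c 11, <D> = A + A^5)
D2 (bracket A^-13 + A^-5; 11 crossings at w = -5): V = -q^(-5/2) - q^(-1/2)
why: 2 classes among 2 diagrams; unequal V(q) rules out equality


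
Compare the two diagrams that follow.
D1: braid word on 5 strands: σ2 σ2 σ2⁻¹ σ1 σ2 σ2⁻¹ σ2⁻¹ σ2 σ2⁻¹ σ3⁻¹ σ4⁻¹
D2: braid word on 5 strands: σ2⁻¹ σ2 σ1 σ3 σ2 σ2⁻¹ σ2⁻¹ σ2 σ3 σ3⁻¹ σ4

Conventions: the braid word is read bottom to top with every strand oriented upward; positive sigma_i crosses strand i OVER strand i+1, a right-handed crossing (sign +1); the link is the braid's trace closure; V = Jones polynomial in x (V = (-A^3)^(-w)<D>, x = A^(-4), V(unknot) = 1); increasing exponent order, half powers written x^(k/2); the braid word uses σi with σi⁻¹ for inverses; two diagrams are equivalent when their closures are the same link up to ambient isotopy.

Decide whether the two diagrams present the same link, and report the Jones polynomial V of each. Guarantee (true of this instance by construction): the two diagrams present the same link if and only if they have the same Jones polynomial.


same link: yes
V(D1) = -x^(-1/2) - x^(1/2)  [11 crossings, <D> = A^-5 + A^-1, w = -1]
V(D2) = -x^(-1/2) - x^(1/2)  (w +3, c 11, <D> = A^7 + A^11)
note: Markov moves rewrite D1 (11 crossings) into D2 (11)


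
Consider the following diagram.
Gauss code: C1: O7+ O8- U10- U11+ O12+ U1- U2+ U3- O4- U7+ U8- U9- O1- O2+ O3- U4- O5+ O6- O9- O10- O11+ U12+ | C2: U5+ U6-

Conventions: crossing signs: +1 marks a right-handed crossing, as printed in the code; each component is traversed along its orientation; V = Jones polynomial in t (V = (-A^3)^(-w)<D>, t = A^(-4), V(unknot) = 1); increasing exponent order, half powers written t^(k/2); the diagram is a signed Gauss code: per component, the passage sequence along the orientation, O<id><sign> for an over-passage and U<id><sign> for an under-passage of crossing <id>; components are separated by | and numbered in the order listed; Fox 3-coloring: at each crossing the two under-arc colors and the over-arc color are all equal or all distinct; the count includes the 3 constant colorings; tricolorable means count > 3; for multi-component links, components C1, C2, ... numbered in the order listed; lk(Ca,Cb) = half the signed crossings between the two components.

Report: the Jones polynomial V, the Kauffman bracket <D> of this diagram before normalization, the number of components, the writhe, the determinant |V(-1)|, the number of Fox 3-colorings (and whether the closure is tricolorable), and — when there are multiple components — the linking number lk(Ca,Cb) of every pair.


Jones polynomial: V(t) = t^(-9/2) - t^(-5/2) - t^(-3/2) - t^(-1/2)
<D> = -A^-4 - 1 - A^4 + A^12; writhe -2
components 2, writhe -2 (12 crossings)
linking number lk(C1,C2) = 0
3-colorings: 27 of 3^12, det 0 — tricolorable
note: |V(-1)| = 0: so tricolorable, since 3 divides 0


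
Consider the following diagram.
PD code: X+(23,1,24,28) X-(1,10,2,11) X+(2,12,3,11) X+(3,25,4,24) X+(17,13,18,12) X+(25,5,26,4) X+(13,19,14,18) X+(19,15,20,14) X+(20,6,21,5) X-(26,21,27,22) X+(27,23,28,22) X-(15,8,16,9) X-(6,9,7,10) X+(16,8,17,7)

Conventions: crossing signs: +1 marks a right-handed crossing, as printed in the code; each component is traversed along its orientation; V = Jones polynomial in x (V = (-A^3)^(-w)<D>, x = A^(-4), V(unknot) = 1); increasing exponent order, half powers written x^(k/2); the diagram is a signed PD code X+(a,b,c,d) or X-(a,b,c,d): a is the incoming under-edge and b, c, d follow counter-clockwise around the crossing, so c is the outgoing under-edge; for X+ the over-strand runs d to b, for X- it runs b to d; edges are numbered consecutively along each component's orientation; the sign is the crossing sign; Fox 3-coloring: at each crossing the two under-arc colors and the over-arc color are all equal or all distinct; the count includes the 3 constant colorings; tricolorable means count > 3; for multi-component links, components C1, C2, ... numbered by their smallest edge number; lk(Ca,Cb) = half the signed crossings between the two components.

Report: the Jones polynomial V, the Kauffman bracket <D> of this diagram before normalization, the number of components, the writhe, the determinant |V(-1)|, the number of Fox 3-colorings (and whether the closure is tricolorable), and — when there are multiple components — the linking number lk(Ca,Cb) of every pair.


V(x) = x^2 + 2x^4 - 2x^5 + x^6 - 2x^7 + x^8
bracket: A^-14 - 2A^-10 + A^-6 - 2A^-2 + 2A^2 + A^10, w = +6
1 component, writhe +6, over 14 crossings
det 9, colorings 27 of 3^14 — tricolorable
observation: the span of V is 6, forcing >= 6 crossings in any diagram


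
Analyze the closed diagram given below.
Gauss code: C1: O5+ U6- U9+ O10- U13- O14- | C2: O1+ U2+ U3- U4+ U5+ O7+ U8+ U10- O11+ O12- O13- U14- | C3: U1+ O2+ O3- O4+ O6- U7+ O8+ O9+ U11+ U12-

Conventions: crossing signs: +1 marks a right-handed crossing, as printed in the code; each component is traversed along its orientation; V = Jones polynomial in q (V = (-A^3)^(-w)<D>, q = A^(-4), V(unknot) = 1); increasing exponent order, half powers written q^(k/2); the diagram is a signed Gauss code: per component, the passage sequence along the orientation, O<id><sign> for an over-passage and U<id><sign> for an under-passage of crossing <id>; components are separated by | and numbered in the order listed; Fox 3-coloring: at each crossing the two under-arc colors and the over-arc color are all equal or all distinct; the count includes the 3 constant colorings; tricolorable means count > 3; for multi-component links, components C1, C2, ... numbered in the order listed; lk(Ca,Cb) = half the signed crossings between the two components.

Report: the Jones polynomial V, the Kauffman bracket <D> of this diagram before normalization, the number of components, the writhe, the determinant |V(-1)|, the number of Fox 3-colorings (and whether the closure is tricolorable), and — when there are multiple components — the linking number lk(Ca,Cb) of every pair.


Jones polynomial: V(q) = q^-2 - 2q^-1 + 4 - 3q + 5q^2 - 3q^3 + 3q^4 - 2q^5 + q^6
<D> = A^-18 - 2A^-14 + 3A^-10 - 3A^-6 + 5A^-2 - 3A^2 + 4A^6 - 2A^10 + A^14; writhe +2
components 3, writhe +2 (14 crossings)
linking number lk(C1,C2) = -1
lk(C1,C3): 0
lk(C2,C3) = +2
3-colorings: 9 of 3^14, det 24 — tricolorable
note: summing lk over 3 pairs gives +1


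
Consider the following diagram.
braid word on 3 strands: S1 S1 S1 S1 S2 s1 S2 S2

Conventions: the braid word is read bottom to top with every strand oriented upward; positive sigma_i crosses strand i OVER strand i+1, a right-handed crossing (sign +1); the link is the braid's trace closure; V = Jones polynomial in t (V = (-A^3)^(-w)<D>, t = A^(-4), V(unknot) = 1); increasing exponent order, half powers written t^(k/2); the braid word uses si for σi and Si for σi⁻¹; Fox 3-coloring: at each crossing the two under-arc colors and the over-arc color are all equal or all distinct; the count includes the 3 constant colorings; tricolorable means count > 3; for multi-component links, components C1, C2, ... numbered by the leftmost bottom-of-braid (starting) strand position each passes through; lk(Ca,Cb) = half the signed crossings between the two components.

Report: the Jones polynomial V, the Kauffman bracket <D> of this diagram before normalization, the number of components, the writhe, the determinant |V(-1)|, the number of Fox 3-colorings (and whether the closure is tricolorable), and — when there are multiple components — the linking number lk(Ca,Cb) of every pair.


V = -t^-9 + 2t^-8 - 3t^-7 + 3t^-6 - 3t^-5 + 3t^-4 - t^-3 + t^-2
<D> = A^-10 - A^-6 + 3A^-2 - 3A^2 + 3A^6 - 3A^10 + 2A^14 - A^18 (w = -6)
1 component over 8 crossings, w = -6
3 Fox colorings among 3^8, |V(-1)| = 17: not tricolorable
why: V spans 7 powers of t: at least 7 crossings in any diagram


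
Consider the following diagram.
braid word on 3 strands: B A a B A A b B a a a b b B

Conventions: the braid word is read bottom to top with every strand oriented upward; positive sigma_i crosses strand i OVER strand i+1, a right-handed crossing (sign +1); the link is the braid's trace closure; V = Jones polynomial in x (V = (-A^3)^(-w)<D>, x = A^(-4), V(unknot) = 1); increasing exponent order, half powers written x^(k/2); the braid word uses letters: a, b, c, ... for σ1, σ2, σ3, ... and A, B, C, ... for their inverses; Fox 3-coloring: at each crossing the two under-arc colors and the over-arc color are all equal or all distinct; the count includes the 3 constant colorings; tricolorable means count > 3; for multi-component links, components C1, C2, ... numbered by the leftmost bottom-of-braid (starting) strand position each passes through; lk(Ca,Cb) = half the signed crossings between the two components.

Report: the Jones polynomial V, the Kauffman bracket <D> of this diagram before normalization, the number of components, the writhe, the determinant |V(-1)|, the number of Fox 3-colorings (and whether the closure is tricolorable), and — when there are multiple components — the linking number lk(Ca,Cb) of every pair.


V(x) = 1
bracket: 1, w = 0
1 component, writhe 0, over 14 crossings
det 1, colorings 3 of 3^14 — not tricolorable
observation: w = 0 shifts under R1 moves; the (-A^3)^(0) factor cancels that in V


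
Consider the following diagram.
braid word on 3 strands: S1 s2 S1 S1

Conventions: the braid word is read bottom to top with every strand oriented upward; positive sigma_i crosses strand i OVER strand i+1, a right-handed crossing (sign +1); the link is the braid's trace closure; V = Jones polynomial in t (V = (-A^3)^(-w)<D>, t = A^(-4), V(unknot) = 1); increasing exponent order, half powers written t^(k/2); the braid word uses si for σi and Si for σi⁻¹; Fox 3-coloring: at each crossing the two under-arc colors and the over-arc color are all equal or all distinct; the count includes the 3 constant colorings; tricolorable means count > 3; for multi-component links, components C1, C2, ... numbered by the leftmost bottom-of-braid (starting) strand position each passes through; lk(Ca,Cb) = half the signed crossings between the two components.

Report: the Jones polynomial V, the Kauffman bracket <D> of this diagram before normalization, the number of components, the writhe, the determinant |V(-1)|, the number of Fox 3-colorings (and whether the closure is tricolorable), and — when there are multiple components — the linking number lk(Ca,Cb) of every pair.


V(t) = -t^-4 + t^-3 + t^-1
bracket: A^-2 + A^6 - A^10, w = -2
1 component, writhe -2, over 4 crossings
det 3, colorings 9 of 3^4 — tricolorable
observation: |V(-1)| = 3: so tricolorable, since 3 divides 3


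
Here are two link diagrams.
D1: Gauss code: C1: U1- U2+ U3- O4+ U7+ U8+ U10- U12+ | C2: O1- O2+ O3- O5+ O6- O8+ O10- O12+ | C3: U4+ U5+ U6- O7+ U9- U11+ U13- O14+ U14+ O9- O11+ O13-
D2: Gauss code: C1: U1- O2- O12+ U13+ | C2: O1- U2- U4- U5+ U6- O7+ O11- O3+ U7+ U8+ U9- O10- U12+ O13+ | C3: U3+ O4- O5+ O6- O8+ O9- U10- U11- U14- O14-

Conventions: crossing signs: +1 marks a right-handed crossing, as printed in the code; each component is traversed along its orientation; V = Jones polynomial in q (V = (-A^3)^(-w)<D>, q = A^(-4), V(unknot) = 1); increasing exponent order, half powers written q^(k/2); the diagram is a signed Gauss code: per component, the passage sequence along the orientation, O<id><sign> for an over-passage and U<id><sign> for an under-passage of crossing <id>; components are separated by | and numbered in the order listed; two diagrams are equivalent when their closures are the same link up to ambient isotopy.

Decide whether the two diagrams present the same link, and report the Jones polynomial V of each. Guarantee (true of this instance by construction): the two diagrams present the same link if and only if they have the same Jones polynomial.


equivalent: no
V(D1) = 1 + q + q^2 + q^3  (w +2, c 14, <D> = A^-6 + A^-2 + A^2 + A^6)
V(D2) = q^-3 + q^-2 + q^-1 + 1  [14 crossings, <D> = A^-6 + A^-2 + A^2 + A^6, w = -2]
key observation: 2 classes among 2 diagrams; unequal V(q) rules out equality


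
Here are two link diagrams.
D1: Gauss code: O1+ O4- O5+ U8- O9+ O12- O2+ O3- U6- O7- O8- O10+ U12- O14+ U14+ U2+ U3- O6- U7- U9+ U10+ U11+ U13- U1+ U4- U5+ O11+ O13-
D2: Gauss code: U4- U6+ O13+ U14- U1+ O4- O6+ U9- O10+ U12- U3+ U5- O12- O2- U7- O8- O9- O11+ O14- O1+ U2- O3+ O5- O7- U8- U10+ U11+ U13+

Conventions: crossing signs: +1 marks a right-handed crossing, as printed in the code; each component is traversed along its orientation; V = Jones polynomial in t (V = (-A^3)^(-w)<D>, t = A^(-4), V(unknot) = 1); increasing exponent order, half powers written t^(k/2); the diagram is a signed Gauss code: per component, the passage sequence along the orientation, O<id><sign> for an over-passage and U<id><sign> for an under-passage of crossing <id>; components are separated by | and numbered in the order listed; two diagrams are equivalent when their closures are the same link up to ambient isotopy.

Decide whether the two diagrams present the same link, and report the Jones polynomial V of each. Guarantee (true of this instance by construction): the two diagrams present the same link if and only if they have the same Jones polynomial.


same link: yes
V(D1) = -t^-4 + t^-3 + t^-1  [14 crossings, <D> = A^4 + A^12 - A^16, w = 0]
D2 (bracket A^-2 + A^6 - A^10; 14 crossings at w = -2): V = -t^-4 + t^-3 + t^-1
note: from 14 to 14 crossings by R-moves: one link, two diagrams


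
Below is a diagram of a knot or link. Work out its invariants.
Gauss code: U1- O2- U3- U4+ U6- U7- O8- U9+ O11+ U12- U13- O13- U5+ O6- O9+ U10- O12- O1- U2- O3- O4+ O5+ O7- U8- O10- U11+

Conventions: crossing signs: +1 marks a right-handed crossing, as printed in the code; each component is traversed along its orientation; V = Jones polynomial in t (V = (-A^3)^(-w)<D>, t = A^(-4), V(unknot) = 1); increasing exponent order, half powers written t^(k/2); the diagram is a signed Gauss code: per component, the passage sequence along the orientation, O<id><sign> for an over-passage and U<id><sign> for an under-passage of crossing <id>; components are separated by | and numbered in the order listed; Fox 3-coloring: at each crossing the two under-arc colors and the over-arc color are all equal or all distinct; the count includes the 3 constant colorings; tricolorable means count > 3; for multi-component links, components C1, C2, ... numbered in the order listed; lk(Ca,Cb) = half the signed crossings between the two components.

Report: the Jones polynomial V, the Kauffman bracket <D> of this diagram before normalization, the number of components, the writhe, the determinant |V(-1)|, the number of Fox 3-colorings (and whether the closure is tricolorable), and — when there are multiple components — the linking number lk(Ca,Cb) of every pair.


V = -t^-8 + 3t^-7 - 5t^-6 + 6t^-5 - 7t^-4 + 7t^-3 - 5t^-2 + 4t^-1 - 1
<D> = A^-15 - 4A^-11 + 5A^-7 - 7A^-3 + 7A - 6A^5 + 5A^9 - 3A^13 + A^17 (w = -5)
1 component over 13 crossings, w = -5
9 Fox colorings among 3^13, |V(-1)| = 39: tricolorable
why: w = -5 (over 13 crossings) is diagram-only; (-A^3)^(5) removes it from V


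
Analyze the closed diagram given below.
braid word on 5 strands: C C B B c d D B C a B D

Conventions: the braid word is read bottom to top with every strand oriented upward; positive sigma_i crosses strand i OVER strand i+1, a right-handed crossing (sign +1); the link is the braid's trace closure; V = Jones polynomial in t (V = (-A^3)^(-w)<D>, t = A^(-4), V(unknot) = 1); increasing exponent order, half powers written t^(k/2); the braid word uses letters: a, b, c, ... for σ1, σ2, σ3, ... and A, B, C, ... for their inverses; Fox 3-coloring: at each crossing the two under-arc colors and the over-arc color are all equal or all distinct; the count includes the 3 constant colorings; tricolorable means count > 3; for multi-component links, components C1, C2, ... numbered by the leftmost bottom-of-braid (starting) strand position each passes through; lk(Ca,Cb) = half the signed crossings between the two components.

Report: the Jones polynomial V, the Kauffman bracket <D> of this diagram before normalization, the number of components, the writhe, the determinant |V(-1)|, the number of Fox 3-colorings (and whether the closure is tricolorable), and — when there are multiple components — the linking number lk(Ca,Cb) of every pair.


V(t) = t^-8 - 2t^-7 + t^-6 - 2t^-5 + 2t^-4 + t^-2
bracket: A^-10 + 2A^-2 - 2A^2 + A^6 - 2A^10 + A^14, w = -6
1 component, writhe -6, over 12 crossings
det 9, colorings 27 of 3^12 — tricolorable
observation: the span of V is 6, forcing >= 6 crossings in any diagram


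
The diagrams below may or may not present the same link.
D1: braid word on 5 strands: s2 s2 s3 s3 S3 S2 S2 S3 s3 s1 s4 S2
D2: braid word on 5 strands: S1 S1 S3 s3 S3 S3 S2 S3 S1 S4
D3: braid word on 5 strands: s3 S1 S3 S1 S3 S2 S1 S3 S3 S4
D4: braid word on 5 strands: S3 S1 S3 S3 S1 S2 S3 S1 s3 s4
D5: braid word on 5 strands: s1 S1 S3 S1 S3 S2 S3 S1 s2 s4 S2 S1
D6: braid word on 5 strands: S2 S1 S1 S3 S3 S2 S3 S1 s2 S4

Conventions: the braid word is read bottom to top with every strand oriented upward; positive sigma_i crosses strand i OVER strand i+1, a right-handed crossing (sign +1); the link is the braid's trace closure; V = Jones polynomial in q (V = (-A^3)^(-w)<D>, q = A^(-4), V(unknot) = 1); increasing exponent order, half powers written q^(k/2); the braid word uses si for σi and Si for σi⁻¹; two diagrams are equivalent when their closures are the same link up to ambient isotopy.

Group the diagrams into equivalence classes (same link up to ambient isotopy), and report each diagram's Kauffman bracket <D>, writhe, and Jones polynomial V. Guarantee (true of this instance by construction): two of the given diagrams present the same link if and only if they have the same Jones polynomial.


grouping into links: {D1} | {D2, D3, D4, D5, D6}
V(D1) = 1  (w +2, c 12, <D> = A^6)
D2 (bracket A^-16 + 2A^-8 - 2A^-4 + 1 - 2A^4 + A^8; 10 crossings at w = -8): V = q^-8 - 2q^-7 + q^-6 - 2q^-5 + 2q^-4 + q^-2
V(D3) = q^-8 - 2q^-7 + q^-6 - 2q^-5 + 2q^-4 + q^-2  [10 crossings, <D> = A^-16 + 2A^-8 - 2A^-4 + 1 - 2A^4 + A^8, w = -8]
V(D4) = q^-8 - 2q^-7 + q^-6 - 2q^-5 + 2q^-4 + q^-2  [10 crossings, <D> = A^-10 + 2A^-2 - 2A^2 + A^6 - 2A^10 + A^14, w = -6]
V(D5) = q^-8 - 2q^-7 + q^-6 - 2q^-5 + 2q^-4 + q^-2  (w -6, c 12, <D> = A^-10 + 2A^-2 - 2A^2 + A^6 - 2A^10 + A^14)
V(D6) = q^-8 - 2q^-7 + q^-6 - 2q^-5 + 2q^-4 + q^-2  (w -8, c 10, <D> = A^-16 + 2A^-8 - 2A^-4 + 1 - 2A^4 + A^8)
key observation: V(q) takes 2 values over 6 diagrams, fixing the grouping


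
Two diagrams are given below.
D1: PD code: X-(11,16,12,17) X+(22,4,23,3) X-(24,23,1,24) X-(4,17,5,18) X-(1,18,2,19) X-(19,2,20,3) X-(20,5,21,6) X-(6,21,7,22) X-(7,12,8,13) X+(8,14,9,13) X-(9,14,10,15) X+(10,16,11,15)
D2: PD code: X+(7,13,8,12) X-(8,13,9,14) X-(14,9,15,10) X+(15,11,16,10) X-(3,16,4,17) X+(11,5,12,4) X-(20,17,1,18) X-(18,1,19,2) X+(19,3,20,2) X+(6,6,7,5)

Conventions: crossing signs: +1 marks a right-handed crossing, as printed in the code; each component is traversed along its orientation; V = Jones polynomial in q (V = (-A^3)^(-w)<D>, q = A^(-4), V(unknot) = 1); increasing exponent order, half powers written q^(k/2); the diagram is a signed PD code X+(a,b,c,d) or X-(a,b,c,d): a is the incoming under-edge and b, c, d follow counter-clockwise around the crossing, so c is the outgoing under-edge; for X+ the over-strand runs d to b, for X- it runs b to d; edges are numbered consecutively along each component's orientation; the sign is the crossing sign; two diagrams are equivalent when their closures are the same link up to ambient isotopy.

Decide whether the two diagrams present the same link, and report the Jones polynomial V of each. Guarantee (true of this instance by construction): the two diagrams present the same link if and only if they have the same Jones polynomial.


equivalent: no
V(D1) = -q^-6 + q^-5 - q^-4 + 2q^-3 - q^-2 + q^-1  (w -6, c 12, <D> = A^-14 - A^-10 + 2A^-6 - A^-2 + A^2 - A^6)
D2 (bracket 1; 10 crossings at w = 0): V = 1
why: comparing 2 Jones polynomials yields 2 groups


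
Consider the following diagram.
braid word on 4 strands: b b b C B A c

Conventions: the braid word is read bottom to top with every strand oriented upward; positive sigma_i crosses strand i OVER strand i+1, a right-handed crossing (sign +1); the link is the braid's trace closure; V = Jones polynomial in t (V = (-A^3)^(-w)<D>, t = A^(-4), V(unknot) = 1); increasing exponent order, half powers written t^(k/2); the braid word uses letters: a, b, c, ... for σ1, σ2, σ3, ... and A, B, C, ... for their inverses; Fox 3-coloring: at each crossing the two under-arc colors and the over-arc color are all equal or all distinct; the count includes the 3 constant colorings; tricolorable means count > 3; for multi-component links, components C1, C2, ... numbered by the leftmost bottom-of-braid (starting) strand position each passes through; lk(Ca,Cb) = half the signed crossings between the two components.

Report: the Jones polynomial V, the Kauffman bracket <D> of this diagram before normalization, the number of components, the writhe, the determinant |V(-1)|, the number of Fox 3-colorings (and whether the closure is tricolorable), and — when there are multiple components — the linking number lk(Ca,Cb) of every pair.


V = t + t^3 - t^4
<D> = A^-13 - A^-9 - A^-1 (w = +1)
1 component over 7 crossings, w = +1
9 Fox colorings among 3^7, |V(-1)| = 3: tricolorable
why: V spans 3 powers of t: at least 3 crossings in any diagram


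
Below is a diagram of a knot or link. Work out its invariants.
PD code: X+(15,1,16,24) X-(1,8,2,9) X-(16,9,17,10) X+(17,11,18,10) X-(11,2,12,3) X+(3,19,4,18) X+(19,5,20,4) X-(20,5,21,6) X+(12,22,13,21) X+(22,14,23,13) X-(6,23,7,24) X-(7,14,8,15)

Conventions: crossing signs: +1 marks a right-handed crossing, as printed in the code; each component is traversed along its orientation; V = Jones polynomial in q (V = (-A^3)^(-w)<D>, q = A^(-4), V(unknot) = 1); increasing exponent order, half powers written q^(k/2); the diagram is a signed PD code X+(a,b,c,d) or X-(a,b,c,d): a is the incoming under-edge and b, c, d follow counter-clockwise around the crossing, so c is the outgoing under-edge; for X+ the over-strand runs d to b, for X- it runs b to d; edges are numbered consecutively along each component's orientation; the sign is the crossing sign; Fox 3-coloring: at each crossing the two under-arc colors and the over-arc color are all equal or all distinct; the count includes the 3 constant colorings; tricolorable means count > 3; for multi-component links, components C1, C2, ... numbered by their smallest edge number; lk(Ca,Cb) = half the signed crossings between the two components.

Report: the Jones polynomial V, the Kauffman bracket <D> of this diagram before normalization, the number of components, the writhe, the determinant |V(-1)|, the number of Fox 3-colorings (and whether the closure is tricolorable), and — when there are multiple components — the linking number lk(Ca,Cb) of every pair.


V(q) = -q^-3 + q^-2 - q^-1 + 3 - q + q^2 - q^3
bracket: -A^-12 + A^-8 - A^-4 + 3 - A^4 + A^8 - A^12, w = 0
1 component, writhe 0, over 12 crossings
det 9, colorings 27 of 3^12 — tricolorable
observation: det 9 = |V(-1)|; divisible by 3, so tricolorable


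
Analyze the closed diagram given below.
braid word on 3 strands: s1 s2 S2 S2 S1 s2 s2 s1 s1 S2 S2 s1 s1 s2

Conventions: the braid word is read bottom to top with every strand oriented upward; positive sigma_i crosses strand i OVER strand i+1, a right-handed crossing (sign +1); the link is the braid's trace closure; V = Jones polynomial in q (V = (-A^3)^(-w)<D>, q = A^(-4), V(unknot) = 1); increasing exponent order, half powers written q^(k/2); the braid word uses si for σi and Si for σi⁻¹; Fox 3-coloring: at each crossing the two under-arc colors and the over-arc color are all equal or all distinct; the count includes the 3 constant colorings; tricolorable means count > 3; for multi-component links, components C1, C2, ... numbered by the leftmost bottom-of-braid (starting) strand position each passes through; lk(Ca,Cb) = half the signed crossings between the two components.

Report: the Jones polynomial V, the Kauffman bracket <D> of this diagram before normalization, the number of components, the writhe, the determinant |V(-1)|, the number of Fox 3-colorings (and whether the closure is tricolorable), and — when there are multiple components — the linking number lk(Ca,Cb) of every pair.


V(q) = 2q - 2q^2 + 3q^3 - 3q^4 + 2q^5 - 2q^6 + q^7
bracket: A^-16 - 2A^-12 + 2A^-8 - 3A^-4 + 3 - 2A^4 + 2A^8, w = +4
1 component, writhe +4, over 14 crossings
det 15, colorings 9 of 3^14 — tricolorable
observation: V spans 6 powers of q: at least 6 crossings in any diagram


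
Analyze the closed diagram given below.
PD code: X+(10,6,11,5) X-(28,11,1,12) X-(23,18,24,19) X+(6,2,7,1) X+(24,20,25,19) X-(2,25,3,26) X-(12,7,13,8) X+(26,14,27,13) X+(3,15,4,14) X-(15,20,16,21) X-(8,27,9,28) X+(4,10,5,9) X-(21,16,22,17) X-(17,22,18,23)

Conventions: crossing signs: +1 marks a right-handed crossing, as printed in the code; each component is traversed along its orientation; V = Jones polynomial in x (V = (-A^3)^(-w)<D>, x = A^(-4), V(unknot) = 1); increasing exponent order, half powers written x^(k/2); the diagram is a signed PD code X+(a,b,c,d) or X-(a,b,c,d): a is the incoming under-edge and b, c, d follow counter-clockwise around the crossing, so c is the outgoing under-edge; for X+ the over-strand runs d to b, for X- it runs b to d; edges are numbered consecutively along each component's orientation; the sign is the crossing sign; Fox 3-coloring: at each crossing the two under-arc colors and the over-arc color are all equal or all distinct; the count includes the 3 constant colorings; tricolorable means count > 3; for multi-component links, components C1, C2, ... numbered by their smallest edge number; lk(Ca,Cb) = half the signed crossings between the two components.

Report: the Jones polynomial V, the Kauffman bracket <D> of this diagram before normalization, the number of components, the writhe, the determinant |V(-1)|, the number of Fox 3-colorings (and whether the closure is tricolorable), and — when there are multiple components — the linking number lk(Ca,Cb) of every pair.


Jones polynomial: V(x) = x^-7 - 3x^-6 + 4x^-5 - 6x^-4 + 7x^-3 - 6x^-2 + 6x^-1 - 3 + 2x - x^2
<D> = -A^-14 + 2A^-10 - 3A^-6 + 6A^-2 - 6A^2 + 7A^6 - 6A^10 + 4A^14 - 3A^18 + A^22; writhe -2
components 1, writhe -2 (14 crossings)
3-colorings: 9 of 3^14, det 39 — tricolorable
note: w = -2 (over 14 crossings) is diagram-only; (-A^3)^(2) removes it from V


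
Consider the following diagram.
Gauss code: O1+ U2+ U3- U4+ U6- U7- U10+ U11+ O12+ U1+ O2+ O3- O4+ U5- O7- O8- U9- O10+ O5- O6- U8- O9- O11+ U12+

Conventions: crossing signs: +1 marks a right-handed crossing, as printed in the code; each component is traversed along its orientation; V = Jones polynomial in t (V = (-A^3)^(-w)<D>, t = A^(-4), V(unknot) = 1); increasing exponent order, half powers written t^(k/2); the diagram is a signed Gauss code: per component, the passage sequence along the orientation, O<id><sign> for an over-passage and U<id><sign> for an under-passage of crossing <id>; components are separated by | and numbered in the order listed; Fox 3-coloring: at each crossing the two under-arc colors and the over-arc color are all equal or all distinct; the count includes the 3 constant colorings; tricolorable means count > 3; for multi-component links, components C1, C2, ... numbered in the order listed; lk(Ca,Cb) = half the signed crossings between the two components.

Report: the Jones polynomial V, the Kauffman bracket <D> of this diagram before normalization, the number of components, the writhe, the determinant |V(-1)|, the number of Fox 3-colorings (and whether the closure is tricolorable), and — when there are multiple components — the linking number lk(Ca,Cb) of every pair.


V(t) = -t^-3 + t^-2 - t^-1 + 3 - t + t^2 - t^3
bracket: -A^-12 + A^-8 - A^-4 + 3 - A^4 + A^8 - A^12, w = 0
1 component, writhe 0, over 12 crossings
det 9, colorings 27 of 3^12 — tricolorable
observation: |V(-1)| = 9: so tricolorable, since 3 divides 9


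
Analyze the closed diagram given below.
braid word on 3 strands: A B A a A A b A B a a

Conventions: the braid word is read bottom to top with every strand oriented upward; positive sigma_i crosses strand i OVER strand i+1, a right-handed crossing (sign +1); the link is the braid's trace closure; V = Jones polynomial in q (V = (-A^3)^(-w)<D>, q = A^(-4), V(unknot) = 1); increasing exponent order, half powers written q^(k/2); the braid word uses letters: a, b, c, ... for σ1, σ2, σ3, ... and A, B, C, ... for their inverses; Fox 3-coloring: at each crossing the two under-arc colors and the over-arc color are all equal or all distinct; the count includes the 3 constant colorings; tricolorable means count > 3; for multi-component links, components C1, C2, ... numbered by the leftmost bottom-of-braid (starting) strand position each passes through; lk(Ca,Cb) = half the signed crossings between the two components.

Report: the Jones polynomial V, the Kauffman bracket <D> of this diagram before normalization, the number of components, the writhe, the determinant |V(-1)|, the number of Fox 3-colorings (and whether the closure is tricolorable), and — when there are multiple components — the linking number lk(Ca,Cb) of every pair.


Jones polynomial: V(q) = q^(-11/2) - q^(-9/2) + q^(-7/2) - 2q^(-5/2) + q^(-3/2) - 2q^(-1/2)
<D> = 2A^-7 - A^-3 + 2A - A^5 + A^9 - A^13; writhe -3
components 2, writhe -3 (11 crossings)
linking number lk(C1,C2) = 0
3-colorings: 3 of 3^11, det 8 — not tricolorable
note: det 8 = |V(-1)|; not divisible by 3, so not tricolorable


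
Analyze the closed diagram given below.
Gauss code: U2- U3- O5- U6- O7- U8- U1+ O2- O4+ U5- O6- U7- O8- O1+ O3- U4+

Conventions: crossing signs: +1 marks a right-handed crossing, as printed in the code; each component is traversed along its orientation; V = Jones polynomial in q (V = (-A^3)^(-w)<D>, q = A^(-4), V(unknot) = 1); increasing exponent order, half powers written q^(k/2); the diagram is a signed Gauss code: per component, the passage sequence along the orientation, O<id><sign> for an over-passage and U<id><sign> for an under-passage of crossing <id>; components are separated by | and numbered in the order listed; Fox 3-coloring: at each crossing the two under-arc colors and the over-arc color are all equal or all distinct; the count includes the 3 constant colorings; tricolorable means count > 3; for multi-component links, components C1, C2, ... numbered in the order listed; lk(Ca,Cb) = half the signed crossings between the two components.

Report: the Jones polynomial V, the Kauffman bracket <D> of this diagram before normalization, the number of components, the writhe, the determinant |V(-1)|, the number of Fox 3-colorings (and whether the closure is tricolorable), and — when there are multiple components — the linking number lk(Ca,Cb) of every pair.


V = -q^-4 + q^-3 + q^-1
<D> = A^-8 + 1 - A^4 (w = -4)
1 component over 8 crossings, w = -4
9 Fox colorings among 3^8, |V(-1)| = 3: tricolorable
why: w = -4 shifts under R1 moves; the (-A^3)^(4) factor cancels that in V


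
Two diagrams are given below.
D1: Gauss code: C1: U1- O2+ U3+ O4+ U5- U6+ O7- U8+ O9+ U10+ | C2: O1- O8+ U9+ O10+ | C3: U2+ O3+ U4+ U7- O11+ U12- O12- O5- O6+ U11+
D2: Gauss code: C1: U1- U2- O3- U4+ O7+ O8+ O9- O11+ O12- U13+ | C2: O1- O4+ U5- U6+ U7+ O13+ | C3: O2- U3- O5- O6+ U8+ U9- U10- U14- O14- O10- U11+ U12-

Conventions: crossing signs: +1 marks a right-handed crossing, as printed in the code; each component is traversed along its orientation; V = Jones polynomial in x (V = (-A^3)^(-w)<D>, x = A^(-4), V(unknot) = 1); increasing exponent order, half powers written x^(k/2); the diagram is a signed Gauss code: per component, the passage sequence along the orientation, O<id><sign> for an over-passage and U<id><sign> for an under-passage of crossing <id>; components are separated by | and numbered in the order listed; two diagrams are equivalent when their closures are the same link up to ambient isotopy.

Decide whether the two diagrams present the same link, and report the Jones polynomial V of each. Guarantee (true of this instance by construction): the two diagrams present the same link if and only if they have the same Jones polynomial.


equivalent: no
V(D1) = x + 2x^3 + x^5  (w +4, c 12, <D> = A^-8 + 2 + A^8)
D2 (bracket A^-14 + 2A^-6 + A^2; 14 crossings at w = -2): V = x^-2 + 2 + x^2
why: V(x) takes 2 values over 2 diagrams, fixing the grouping


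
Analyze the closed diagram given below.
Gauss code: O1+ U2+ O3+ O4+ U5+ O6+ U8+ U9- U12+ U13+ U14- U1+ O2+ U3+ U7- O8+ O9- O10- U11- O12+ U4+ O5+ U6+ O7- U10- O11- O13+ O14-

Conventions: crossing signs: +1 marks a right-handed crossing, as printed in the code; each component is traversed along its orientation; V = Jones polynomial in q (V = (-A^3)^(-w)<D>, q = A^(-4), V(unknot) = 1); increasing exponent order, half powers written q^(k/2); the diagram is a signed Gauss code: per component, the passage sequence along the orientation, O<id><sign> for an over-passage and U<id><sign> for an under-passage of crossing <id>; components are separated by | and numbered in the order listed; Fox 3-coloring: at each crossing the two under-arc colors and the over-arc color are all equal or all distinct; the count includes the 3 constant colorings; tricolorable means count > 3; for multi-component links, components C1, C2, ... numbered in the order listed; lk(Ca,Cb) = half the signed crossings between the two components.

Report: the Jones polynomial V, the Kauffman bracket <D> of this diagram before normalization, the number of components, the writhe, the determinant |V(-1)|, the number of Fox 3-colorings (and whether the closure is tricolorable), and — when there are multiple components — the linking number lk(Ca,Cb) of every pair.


V = -1 + 3q - 3q^2 + 5q^3 - 5q^4 + 4q^5 - 3q^6 + 2q^7 - q^8
<D> = -A^-20 + 2A^-16 - 3A^-12 + 4A^-8 - 5A^-4 + 5 - 3A^4 + 3A^8 - A^12 (w = +4)
1 component over 14 crossings, w = +4
9 Fox colorings among 3^14, |V(-1)| = 27: tricolorable
why: |V(-1)| = 27: so tricolorable, since 3 divides 27


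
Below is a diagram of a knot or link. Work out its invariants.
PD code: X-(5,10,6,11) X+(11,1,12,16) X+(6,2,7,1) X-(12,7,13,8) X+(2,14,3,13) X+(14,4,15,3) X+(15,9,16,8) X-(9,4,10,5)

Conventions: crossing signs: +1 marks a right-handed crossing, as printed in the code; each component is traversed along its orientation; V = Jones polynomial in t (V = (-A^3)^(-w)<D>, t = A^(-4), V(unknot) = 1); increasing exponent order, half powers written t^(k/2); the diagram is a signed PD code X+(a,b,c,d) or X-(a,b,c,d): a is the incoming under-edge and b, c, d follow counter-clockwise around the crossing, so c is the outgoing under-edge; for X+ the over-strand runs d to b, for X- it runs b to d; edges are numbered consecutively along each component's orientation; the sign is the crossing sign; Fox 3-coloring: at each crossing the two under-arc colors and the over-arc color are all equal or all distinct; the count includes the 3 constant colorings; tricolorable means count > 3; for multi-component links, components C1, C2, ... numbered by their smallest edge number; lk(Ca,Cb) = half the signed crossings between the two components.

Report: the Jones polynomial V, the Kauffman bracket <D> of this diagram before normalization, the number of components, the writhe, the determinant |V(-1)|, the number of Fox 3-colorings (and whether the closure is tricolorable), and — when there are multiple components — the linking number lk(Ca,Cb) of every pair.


V = -t^-1 + 2 - t + 2t^2 - t^3 + t^4 - t^5
<D> = -A^-14 + A^-10 - A^-6 + 2A^-2 - A^2 + 2A^6 - A^10 (w = +2)
1 component over 8 crossings, w = +2
9 Fox colorings among 3^8, |V(-1)| = 9: tricolorable
why: det 9 = |V(-1)|; divisible by 3, so tricolorable
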